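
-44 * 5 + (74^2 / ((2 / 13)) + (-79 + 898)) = 36193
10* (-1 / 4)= -5 / 2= -2.50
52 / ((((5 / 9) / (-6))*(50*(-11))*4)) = 0.26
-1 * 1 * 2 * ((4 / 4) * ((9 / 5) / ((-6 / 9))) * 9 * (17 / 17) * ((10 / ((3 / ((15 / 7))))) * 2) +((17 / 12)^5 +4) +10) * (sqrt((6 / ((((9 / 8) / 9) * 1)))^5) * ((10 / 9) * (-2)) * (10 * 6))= -456269780000 * sqrt(3) / 567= -1393796192.10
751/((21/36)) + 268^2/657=6423652/4599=1396.75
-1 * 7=-7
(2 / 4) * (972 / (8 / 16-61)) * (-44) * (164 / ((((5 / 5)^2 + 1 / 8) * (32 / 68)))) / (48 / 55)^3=10542125 / 64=164720.70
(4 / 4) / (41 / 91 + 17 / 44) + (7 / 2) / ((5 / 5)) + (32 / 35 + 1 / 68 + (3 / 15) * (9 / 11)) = 101546441 / 17545836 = 5.79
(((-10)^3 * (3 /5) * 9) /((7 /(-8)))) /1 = 43200 /7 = 6171.43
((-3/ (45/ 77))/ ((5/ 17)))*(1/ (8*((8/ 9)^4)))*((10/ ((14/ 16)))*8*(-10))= 408969/ 128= 3195.07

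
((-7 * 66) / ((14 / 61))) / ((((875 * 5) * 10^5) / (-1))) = 2013 / 437500000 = 0.00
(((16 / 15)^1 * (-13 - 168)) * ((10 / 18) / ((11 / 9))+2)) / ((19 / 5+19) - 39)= 2896 / 99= 29.25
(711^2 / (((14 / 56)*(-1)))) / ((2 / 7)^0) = -2022084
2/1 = 2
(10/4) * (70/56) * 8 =25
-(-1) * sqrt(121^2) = 121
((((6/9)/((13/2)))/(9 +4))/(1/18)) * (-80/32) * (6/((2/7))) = -1260/169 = -7.46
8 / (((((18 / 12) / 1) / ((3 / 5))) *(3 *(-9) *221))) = -16 / 29835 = -0.00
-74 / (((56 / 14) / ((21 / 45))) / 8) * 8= -8288 / 15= -552.53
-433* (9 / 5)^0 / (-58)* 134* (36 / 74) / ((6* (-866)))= -0.09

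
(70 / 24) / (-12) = -35 / 144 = -0.24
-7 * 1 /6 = -7 /6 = -1.17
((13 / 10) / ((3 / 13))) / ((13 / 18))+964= 4859 / 5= 971.80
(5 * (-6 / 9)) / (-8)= 0.42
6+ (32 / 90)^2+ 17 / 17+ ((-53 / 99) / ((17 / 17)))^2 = 1816376 / 245025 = 7.41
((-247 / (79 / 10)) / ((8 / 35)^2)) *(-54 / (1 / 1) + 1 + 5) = 28725.47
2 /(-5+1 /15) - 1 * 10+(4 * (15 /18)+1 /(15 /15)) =-674 /111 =-6.07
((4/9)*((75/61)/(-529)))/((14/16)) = -800/677649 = -0.00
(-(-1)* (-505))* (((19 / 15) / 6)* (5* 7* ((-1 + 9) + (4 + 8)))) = -671650 / 9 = -74627.78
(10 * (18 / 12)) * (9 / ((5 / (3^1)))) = 81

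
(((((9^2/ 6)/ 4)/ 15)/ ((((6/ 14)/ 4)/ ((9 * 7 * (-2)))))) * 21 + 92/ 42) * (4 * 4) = -9331408/ 105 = -88870.55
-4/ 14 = -2/ 7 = -0.29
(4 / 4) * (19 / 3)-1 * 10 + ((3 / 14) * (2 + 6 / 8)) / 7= -4213 / 1176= -3.58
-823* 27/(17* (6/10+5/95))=-2110995/1054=-2002.84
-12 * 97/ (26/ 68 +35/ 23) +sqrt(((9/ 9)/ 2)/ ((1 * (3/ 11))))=-910248/ 1489 +sqrt(66)/ 6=-609.96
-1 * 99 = -99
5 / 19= 0.26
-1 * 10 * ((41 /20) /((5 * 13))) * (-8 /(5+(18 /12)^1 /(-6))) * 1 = 656 /1235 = 0.53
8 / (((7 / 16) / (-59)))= -7552 / 7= -1078.86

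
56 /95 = 0.59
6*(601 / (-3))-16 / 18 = -10826 / 9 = -1202.89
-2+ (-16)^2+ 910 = 1164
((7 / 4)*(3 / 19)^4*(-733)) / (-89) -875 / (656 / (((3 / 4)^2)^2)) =-804599565651 / 1947817283584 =-0.41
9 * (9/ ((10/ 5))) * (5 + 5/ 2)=1215/ 4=303.75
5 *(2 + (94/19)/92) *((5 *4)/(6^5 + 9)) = 17950/680409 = 0.03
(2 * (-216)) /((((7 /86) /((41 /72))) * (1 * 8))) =-5289 /14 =-377.79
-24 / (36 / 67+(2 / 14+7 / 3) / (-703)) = -2967363 / 65998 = -44.96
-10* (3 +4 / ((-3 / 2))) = -10 / 3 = -3.33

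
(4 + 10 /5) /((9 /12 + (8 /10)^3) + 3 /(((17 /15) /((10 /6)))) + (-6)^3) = -51000 /1787773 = -0.03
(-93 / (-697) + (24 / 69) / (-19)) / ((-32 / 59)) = -2068835 / 9746848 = -0.21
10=10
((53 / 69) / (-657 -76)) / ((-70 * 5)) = 0.00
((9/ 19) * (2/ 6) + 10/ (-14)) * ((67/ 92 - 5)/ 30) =4847/ 61180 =0.08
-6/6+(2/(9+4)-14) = -193/13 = -14.85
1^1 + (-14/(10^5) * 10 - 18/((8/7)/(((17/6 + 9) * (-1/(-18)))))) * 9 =-922001/10000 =-92.20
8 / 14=0.57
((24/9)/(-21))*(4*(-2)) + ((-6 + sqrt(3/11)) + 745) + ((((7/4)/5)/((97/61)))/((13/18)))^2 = sqrt(33)/11 + 7414233538987/10017762300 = 740.63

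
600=600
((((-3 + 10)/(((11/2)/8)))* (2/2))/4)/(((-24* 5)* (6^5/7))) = -49/2566080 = -0.00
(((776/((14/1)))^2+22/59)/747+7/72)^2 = 5291844190873969/298481460411456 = 17.73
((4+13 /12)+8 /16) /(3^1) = 1.86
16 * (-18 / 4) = -72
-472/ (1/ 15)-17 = -7097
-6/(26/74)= -222/13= -17.08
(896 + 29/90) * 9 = 80669/10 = 8066.90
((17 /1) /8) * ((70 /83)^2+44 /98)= 3329093 /1350244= 2.47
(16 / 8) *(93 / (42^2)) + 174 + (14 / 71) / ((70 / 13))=18175207 / 104370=174.14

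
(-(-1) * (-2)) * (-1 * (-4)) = -8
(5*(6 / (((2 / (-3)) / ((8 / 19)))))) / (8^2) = -45 / 152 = -0.30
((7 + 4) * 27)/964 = 297/964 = 0.31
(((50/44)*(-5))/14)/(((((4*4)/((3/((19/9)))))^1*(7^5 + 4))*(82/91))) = -43875/18438842752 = -0.00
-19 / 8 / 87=-0.03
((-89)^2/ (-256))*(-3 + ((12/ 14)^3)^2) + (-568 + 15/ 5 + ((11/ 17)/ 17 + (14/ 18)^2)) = -341098493446253/ 705035632896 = -483.80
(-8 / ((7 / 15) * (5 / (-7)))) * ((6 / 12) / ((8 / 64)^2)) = 768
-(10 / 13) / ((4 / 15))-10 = -335 / 26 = -12.88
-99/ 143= -9/ 13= -0.69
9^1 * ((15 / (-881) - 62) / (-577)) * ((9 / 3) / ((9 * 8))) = 163911 / 4066696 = 0.04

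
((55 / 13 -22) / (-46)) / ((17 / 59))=13629 / 10166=1.34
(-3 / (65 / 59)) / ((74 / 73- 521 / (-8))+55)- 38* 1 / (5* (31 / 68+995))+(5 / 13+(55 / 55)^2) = 32432187094 / 23943998975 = 1.35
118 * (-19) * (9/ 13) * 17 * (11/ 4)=-1886643/ 26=-72563.19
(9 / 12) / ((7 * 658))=3 / 18424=0.00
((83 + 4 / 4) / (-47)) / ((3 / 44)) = -1232 / 47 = -26.21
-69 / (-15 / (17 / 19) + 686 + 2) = -1173 / 11411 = -0.10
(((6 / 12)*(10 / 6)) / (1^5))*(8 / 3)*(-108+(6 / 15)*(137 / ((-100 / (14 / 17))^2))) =-390136574 / 1625625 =-239.99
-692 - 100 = -792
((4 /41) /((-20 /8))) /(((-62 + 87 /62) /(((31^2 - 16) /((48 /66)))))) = 128898 /154037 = 0.84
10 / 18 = 5 / 9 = 0.56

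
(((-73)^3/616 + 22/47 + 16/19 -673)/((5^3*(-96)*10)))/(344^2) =143376137/1562285125632000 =0.00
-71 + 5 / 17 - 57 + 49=-1338 / 17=-78.71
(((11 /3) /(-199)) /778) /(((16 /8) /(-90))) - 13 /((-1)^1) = 13.00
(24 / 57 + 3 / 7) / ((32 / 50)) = 2825 / 2128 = 1.33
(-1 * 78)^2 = 6084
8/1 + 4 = 12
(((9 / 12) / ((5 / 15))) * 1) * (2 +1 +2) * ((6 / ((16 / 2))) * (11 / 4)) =1485 / 64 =23.20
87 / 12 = 29 / 4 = 7.25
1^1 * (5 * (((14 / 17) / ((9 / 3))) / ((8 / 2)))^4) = 12005 / 108243216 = 0.00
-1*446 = -446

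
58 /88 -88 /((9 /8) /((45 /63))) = -153053 /2772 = -55.21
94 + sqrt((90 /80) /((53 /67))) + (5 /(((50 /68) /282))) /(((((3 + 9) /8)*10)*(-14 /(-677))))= 3*sqrt(7102) /212 + 1098296 /175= 6277.17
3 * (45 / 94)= 1.44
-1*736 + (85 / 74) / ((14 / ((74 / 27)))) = -278123 / 378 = -735.78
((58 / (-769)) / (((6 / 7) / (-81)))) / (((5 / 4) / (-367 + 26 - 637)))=-21441672 / 3845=-5576.51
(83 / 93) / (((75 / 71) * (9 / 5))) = 5893 / 12555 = 0.47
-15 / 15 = -1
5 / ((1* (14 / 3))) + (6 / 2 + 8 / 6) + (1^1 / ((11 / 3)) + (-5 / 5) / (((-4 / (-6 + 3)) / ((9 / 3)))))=3167 / 924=3.43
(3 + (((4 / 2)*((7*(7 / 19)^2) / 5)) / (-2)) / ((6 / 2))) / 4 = 0.73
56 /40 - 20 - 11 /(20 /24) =-159 /5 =-31.80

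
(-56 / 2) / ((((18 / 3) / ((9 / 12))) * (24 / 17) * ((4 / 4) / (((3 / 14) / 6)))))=-17 / 192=-0.09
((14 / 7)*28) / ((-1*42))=-1.33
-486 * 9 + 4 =-4370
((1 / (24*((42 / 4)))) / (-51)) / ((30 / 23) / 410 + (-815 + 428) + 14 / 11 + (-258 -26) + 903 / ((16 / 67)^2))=-663872 / 129384959530239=-0.00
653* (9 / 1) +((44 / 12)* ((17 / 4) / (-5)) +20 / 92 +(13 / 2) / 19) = 154027891 / 26220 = 5874.44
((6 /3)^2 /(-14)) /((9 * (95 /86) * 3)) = -172 /17955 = -0.01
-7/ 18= -0.39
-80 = -80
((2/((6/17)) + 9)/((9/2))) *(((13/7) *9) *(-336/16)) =-1144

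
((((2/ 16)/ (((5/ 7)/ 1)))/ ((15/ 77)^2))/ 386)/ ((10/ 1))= 41503/ 34740000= 0.00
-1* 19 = -19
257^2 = 66049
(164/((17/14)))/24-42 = -1855/51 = -36.37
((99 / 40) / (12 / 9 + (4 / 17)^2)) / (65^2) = 85833 / 203476000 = 0.00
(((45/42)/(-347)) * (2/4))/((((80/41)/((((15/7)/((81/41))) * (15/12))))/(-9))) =0.01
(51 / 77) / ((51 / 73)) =73 / 77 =0.95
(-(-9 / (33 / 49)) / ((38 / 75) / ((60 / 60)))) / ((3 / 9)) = 33075 / 418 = 79.13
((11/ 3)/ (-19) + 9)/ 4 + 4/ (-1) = -205/ 114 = -1.80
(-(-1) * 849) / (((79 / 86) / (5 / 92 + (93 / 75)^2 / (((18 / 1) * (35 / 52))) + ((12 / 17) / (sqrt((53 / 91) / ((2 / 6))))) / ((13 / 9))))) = 39951885703 / 238481250 + 2628504 * sqrt(14469) / 925327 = 509.22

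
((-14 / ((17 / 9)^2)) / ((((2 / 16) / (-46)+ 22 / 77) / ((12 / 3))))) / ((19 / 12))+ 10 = -412294 / 16473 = -25.03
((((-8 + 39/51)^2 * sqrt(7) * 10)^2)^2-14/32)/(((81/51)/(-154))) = -31626248524449976068819301/88633153368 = -356821881233758.25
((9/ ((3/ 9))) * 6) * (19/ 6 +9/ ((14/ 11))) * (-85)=-986850/ 7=-140978.57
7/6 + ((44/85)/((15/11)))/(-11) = 2887/2550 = 1.13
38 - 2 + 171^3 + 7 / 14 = 10000495 / 2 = 5000247.50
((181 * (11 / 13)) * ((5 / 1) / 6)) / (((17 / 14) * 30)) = 13937 / 3978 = 3.50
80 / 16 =5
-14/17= -0.82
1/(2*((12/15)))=5/8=0.62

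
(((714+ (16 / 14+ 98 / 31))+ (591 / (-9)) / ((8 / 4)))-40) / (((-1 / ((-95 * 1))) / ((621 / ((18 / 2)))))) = 1836280555 / 434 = 4231061.19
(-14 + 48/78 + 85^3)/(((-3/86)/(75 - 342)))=61105333954/13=4700410304.15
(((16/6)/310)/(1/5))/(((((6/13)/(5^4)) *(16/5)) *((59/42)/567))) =7346.48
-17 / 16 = -1.06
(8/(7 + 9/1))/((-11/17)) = -17/22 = -0.77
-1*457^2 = -208849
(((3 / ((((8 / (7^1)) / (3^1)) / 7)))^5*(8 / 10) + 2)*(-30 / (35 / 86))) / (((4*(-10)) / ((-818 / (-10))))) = 880047204613044081 / 14336000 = 61387221303.92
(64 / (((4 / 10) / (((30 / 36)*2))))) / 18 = 400 / 27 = 14.81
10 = 10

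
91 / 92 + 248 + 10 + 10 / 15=71665 / 276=259.66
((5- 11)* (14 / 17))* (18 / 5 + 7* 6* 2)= -36792 / 85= -432.85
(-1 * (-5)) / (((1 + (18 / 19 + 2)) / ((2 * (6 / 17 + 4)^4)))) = 1139489888 / 1252815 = 909.54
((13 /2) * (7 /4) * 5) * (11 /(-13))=-385 /8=-48.12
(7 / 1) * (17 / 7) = 17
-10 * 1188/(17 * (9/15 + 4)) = -59400/391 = -151.92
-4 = -4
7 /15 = 0.47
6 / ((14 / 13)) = 39 / 7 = 5.57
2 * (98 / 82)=98 / 41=2.39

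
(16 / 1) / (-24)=-2 / 3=-0.67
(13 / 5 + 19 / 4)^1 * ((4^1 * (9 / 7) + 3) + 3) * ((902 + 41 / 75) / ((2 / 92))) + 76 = 425041289 / 125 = 3400330.31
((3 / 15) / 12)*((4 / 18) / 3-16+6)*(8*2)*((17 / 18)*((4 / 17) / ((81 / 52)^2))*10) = -11594752 / 4782969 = -2.42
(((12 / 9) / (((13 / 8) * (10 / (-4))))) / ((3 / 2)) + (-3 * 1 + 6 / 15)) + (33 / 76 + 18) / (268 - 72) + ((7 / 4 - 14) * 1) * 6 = -664234679 / 8714160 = -76.22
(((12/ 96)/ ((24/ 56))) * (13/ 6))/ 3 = 91/ 432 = 0.21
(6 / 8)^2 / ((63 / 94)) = 47 / 56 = 0.84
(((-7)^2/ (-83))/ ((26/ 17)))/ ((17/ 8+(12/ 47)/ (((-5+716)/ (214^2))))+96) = -0.00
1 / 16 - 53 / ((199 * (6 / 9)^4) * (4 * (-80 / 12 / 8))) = 14869 / 31840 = 0.47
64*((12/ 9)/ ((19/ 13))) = 3328/ 57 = 58.39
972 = 972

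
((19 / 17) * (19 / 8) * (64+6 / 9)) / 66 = 35017 / 13464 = 2.60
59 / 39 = 1.51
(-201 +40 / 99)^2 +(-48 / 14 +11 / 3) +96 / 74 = 102148286710 / 2538459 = 40240.27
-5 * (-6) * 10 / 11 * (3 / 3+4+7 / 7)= 163.64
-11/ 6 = -1.83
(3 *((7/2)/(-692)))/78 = -0.00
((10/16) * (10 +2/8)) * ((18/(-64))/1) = -1845/1024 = -1.80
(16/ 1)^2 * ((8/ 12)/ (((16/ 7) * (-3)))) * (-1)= 224/ 9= 24.89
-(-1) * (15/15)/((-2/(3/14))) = -3/28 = -0.11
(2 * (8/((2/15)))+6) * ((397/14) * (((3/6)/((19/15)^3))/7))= 12058875/96026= 125.58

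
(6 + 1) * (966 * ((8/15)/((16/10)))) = 2254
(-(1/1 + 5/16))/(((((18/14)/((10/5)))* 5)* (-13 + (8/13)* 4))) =637/16440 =0.04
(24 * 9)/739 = 216/739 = 0.29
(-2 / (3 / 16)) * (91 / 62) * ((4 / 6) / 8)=-364 / 279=-1.30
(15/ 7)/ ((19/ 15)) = 225/ 133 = 1.69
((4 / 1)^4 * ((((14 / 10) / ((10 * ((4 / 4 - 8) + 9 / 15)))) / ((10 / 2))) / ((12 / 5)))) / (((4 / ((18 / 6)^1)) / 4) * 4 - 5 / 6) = -14 / 15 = -0.93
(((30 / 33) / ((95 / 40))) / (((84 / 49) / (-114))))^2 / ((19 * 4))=19600 / 2299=8.53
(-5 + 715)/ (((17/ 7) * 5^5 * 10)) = 497/ 53125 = 0.01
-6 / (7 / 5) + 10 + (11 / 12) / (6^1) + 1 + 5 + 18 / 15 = 13.07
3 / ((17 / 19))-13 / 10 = 349 / 170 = 2.05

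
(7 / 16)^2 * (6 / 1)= 147 / 128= 1.15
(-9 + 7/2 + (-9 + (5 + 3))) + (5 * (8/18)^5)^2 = -45275768413/6973568802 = -6.49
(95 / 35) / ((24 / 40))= 95 / 21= 4.52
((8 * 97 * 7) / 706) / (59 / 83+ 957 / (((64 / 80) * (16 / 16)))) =901712 / 140279023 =0.01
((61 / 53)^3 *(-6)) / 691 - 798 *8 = -656749022574 / 102874007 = -6384.01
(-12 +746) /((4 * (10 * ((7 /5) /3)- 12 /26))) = 14313 /328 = 43.64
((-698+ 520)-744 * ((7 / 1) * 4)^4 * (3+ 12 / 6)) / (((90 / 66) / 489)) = -4099731252914 / 5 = -819946250582.80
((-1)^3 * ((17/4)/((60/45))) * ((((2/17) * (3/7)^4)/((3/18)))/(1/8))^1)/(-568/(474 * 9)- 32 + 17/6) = 6219828/300108193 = 0.02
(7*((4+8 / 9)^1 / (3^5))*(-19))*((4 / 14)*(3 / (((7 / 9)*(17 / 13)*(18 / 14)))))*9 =-21736 / 1377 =-15.79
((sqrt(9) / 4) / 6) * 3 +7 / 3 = 65 / 24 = 2.71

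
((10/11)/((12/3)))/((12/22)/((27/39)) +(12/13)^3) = 0.14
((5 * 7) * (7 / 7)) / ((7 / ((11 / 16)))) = 55 / 16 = 3.44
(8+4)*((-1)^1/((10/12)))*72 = -5184/5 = -1036.80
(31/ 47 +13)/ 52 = 321/ 1222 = 0.26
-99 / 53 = -1.87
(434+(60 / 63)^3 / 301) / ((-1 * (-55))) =1209809474 / 153315855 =7.89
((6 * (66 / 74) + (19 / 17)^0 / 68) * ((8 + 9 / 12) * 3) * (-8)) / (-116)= 1417605 / 145928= 9.71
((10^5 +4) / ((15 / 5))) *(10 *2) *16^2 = 512020480 / 3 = 170673493.33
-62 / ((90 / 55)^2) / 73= -3751 / 11826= -0.32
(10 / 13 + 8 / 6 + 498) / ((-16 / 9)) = -3657 / 13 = -281.31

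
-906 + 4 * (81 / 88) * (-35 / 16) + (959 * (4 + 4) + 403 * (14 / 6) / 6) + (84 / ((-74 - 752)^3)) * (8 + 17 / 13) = 2865840318116995 / 414458108064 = 6914.67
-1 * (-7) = 7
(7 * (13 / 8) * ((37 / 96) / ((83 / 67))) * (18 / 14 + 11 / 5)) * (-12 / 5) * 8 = -236.85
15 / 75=1 / 5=0.20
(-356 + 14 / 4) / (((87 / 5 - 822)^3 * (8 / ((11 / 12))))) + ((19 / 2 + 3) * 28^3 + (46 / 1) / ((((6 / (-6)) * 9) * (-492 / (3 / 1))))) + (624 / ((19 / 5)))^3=5510486467827261810453887 / 1171857304051428672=4702352.79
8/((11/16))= 128/11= 11.64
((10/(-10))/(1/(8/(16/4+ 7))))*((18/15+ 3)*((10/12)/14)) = -2/11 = -0.18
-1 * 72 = -72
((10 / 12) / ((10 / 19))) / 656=19 / 7872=0.00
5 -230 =-225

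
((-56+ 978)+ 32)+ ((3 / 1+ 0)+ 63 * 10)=1587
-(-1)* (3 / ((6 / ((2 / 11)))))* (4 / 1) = 4 / 11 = 0.36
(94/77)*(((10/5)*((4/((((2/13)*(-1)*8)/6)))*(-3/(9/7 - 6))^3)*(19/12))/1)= -568841/29282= -19.43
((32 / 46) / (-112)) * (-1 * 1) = 1 / 161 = 0.01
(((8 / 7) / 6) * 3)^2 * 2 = 32 / 49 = 0.65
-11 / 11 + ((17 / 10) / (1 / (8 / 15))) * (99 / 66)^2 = 26 / 25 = 1.04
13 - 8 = 5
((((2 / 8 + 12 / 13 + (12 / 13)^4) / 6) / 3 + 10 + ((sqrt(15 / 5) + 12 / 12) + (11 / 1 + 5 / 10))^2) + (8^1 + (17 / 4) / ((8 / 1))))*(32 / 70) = 80*sqrt(3) / 7 + 292643921 / 3598686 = 101.11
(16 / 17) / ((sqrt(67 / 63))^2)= 1008 / 1139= 0.88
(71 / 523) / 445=71 / 232735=0.00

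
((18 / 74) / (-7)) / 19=-9 / 4921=-0.00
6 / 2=3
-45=-45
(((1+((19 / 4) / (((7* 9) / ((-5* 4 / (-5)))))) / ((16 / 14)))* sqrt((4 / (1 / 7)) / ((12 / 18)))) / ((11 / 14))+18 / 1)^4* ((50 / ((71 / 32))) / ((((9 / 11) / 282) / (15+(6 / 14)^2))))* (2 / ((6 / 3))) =1370837085612800* sqrt(42) / 231957+130600324356461459600 / 3375670221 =76989082752.16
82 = 82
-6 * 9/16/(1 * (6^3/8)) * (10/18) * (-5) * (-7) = -175/72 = -2.43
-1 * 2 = -2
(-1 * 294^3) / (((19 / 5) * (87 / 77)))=-3261230280 / 551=-5918748.24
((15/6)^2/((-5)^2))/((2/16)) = 2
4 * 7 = 28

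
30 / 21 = 10 / 7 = 1.43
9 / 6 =3 / 2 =1.50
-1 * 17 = -17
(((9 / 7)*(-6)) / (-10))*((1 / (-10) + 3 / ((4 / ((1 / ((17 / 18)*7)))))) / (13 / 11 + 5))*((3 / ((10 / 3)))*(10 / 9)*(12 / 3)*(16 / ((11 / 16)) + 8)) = 74304 / 354025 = 0.21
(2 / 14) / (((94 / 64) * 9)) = 32 / 2961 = 0.01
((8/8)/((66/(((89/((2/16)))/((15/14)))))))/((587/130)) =129584/58113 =2.23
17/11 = 1.55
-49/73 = -0.67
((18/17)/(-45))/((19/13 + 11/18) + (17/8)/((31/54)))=-29016/7120705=-0.00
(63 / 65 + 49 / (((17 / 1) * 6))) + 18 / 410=81197 / 54366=1.49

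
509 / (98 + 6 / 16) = 4072 / 787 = 5.17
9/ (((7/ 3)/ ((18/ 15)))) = 162/ 35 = 4.63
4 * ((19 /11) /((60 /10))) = 38 /33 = 1.15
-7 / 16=-0.44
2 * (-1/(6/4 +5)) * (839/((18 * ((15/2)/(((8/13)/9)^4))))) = -13746176/328867205355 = -0.00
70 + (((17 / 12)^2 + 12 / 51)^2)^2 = 95.28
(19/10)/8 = 19/80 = 0.24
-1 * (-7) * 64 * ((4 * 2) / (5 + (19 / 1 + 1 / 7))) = 25088 / 169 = 148.45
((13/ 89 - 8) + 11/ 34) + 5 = -7657/ 3026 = -2.53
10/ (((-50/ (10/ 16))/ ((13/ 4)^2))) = -169/ 128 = -1.32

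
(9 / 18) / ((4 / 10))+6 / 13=89 / 52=1.71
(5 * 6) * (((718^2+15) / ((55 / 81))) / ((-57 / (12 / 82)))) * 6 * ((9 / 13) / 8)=-3382451379 / 111397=-30363.94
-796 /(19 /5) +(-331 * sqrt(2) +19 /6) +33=-331 * sqrt(2) - 19757 /114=-641.41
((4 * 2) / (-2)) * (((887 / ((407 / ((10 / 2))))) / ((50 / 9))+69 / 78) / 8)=-1.42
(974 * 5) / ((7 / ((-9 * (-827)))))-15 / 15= 36247403 / 7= 5178200.43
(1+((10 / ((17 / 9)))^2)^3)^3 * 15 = 2251726315697618425130749717919865135 / 14063084452067724991009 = 160116105636167.35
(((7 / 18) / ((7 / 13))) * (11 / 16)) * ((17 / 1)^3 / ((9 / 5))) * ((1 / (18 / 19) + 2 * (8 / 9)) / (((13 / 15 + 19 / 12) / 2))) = 298587575 / 95256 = 3134.58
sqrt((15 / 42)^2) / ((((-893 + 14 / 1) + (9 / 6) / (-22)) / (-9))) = 330 / 90251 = 0.00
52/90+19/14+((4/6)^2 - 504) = -316021/630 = -501.62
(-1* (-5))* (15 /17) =75 /17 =4.41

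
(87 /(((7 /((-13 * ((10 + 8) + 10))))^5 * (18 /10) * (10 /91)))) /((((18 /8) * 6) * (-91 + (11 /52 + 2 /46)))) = 1200016694775808 /8791011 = 136504970.22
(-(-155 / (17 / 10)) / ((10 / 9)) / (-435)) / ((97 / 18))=-1674 / 47821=-0.04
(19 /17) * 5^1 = 95 /17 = 5.59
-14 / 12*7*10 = -245 / 3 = -81.67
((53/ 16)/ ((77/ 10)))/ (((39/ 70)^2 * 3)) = 46375/ 100386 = 0.46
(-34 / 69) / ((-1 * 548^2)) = 17 / 10360488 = 0.00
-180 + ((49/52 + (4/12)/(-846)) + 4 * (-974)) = -268904933/65988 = -4075.06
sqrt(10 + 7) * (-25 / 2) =-25 * sqrt(17) / 2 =-51.54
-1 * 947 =-947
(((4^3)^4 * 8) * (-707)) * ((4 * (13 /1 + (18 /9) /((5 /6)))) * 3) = -17536029347020.80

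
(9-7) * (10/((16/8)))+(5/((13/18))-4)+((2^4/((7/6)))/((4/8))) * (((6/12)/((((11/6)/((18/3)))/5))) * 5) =1136136/1001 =1135.00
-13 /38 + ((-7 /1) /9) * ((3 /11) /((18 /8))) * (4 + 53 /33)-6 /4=-441455 /186219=-2.37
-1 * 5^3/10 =-25/2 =-12.50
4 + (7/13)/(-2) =97/26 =3.73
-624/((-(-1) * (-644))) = 0.97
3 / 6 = 1 / 2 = 0.50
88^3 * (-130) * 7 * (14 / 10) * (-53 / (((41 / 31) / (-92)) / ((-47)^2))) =-289893548995162112 / 41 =-7070574365735661.27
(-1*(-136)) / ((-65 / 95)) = -2584 / 13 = -198.77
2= 2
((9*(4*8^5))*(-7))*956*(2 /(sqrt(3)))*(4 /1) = -21051211776*sqrt(3) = -36461768356.92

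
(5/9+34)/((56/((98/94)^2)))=106673/159048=0.67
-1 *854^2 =-729316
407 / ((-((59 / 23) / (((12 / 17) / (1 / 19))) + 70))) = -2134308 / 368083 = -5.80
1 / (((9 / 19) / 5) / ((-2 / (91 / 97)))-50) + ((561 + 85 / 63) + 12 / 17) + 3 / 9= 556497400561 / 987803649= 563.37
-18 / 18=-1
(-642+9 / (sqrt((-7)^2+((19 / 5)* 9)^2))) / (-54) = 107 / 9 - 5* sqrt(30466) / 182796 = 11.88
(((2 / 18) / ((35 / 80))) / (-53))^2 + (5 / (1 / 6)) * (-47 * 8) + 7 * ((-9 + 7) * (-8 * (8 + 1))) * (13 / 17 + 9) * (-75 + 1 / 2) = -141119652741664 / 189531657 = -744570.35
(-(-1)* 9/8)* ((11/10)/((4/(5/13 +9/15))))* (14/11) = 126/325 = 0.39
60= 60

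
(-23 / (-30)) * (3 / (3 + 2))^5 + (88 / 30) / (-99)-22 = -18537199 / 843750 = -21.97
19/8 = 2.38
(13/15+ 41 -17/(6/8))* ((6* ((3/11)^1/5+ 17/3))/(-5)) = -181248/1375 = -131.82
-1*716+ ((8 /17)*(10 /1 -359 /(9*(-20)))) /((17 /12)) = -181564 /255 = -712.02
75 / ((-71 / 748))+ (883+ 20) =8013 / 71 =112.86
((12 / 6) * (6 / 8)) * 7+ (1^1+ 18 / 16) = 101 / 8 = 12.62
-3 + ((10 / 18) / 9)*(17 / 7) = -1616 / 567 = -2.85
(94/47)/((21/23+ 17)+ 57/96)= 1472/13621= 0.11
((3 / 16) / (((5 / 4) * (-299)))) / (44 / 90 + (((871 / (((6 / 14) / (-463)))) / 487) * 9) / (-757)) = -0.00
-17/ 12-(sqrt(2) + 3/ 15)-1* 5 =-8.03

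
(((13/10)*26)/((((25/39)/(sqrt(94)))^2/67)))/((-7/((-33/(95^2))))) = 53423521866/197421875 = 270.61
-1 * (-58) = 58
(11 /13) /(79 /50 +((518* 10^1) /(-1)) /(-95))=10450 /692913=0.02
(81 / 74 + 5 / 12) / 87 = 671 / 38628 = 0.02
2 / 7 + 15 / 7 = 17 / 7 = 2.43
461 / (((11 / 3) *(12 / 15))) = 6915 / 44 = 157.16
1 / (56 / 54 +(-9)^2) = 27 / 2215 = 0.01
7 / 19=0.37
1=1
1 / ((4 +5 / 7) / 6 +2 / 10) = 70 / 69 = 1.01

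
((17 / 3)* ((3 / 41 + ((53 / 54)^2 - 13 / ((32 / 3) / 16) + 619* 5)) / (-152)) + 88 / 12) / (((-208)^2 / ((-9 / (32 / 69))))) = 134621701373 / 2795433099264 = 0.05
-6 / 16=-3 / 8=-0.38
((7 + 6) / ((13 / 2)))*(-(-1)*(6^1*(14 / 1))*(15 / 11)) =2520 / 11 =229.09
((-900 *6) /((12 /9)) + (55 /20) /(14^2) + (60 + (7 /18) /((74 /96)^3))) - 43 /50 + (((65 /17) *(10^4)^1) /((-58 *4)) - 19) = -2042867666227949 /489449808400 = -4173.80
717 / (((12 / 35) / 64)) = 133840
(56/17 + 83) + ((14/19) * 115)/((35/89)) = 97471/323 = 301.77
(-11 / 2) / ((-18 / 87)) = 26.58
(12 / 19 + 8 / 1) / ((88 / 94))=1927 / 209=9.22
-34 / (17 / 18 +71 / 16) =-4896 / 775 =-6.32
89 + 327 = 416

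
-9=-9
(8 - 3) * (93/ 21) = 155/ 7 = 22.14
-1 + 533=532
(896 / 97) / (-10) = -448 / 485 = -0.92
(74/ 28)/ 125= 37/ 1750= 0.02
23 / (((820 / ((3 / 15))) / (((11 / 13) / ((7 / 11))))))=2783 / 373100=0.01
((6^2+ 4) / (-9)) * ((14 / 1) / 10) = -6.22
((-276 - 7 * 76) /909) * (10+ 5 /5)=-88 /9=-9.78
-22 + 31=9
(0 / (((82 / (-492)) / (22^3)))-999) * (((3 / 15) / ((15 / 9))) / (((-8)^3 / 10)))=2997 / 1280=2.34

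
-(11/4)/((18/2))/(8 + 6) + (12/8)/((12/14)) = 871/504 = 1.73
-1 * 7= -7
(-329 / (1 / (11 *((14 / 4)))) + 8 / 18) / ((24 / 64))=-911956 / 27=-33776.15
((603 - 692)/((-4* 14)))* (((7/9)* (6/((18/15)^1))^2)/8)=2225/576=3.86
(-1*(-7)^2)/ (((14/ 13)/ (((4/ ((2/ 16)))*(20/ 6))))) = -14560/ 3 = -4853.33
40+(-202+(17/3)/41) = -19909/123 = -161.86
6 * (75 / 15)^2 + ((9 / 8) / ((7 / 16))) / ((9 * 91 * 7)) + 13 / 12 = 8084191 / 53508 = 151.08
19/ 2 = 9.50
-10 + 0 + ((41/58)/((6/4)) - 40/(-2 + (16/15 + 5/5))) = -53029/87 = -609.53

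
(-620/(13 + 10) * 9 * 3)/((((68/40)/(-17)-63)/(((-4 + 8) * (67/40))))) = 1121580/14513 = 77.28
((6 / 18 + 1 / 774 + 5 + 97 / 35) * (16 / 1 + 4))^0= 1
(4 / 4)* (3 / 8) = 3 / 8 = 0.38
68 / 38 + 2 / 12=223 / 114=1.96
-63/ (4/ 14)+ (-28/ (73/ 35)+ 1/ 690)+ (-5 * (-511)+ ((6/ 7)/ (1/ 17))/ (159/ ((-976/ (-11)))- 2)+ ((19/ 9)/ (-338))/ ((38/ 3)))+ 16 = 54845097267869/ 24192610260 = 2267.02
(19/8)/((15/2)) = 0.32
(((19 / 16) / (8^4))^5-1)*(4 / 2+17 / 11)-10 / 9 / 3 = -1405980728211813727575950441 / 359050968425544864887734272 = -3.92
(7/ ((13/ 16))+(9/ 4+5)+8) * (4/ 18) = 1241/ 234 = 5.30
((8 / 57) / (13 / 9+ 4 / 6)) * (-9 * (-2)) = 432 / 361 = 1.20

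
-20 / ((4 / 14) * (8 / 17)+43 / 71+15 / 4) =-675920 / 151747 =-4.45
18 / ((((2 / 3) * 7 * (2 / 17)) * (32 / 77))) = 5049 / 64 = 78.89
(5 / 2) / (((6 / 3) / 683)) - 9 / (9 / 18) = 3343 / 4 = 835.75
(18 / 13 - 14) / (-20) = 41 / 65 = 0.63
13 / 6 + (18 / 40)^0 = 19 / 6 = 3.17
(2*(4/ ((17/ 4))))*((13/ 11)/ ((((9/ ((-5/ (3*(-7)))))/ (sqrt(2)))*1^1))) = 2080*sqrt(2)/ 35343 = 0.08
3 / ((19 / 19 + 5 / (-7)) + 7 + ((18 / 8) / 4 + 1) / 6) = 2016 / 5071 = 0.40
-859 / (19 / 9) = -7731 / 19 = -406.89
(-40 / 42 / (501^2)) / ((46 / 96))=-320 / 40411161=-0.00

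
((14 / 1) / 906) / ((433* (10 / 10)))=7 / 196149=0.00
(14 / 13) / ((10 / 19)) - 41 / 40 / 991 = 1053891 / 515320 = 2.05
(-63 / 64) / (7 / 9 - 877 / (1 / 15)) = 567 / 7576832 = 0.00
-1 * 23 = -23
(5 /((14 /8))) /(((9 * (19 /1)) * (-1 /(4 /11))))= -0.01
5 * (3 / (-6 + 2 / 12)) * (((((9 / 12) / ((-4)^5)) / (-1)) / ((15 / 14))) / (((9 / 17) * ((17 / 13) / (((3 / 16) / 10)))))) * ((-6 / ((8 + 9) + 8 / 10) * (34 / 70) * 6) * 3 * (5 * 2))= 0.00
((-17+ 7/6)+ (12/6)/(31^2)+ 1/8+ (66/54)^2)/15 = -1770095/1868184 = -0.95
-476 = -476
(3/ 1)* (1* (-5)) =-15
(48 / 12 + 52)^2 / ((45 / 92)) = 288512 / 45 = 6411.38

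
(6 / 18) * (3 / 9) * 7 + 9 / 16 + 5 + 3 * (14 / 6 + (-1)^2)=2353 / 144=16.34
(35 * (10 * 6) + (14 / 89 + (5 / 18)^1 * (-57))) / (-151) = -1113029 / 80634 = -13.80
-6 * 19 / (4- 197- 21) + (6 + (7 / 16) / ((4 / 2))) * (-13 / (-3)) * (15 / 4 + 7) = 11924675 / 41088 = 290.22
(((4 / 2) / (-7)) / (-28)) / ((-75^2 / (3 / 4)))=-1 / 735000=-0.00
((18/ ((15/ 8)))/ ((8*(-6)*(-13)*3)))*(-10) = -2/ 39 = -0.05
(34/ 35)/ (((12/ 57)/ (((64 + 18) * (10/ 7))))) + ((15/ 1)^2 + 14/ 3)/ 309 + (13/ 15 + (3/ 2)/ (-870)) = 2856566269/ 5269068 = 542.14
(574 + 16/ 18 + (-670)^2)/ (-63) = -4045274/ 567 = -7134.52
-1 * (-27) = 27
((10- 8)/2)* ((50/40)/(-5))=-1/4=-0.25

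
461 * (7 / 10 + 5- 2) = 1705.70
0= 0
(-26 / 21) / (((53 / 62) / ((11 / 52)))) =-341 / 1113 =-0.31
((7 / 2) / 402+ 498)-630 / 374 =74621353 / 150348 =496.32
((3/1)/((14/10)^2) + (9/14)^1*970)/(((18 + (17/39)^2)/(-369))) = -17191056870/1355683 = -12680.74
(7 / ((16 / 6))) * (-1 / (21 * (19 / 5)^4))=-625 / 1042568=-0.00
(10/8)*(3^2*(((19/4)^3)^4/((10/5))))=99599171357977245/134217728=742071653.59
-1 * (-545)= 545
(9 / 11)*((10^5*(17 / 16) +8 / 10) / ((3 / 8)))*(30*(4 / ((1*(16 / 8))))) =153001152 / 11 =13909195.64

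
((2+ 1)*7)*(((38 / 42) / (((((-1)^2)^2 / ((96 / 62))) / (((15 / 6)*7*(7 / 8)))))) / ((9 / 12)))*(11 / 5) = 40964 / 31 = 1321.42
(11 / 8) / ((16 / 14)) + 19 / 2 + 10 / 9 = 6805 / 576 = 11.81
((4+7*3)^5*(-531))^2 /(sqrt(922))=26889896392822265625*sqrt(922) /922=885571575426013667.45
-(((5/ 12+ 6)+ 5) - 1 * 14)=31/ 12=2.58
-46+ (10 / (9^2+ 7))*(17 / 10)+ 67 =1865 / 88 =21.19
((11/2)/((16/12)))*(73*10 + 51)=25773/8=3221.62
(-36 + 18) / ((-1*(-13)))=-18 / 13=-1.38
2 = 2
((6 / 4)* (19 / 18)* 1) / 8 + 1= 1.20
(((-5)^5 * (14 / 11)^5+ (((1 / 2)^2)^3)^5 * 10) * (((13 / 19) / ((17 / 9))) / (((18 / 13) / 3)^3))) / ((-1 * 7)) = 25771131296681103511945 / 4691860641093255168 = 5492.73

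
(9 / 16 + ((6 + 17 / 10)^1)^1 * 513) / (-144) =-35117 / 1280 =-27.44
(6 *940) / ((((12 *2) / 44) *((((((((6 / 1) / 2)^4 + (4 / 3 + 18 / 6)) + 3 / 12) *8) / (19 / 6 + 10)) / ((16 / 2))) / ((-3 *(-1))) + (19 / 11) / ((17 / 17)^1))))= 682440 / 257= 2655.41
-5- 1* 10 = -15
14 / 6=7 / 3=2.33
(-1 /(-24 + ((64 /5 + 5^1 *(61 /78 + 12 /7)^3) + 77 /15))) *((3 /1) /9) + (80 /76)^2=23248498506040 /21070155415363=1.10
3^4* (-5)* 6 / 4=-1215 / 2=-607.50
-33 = -33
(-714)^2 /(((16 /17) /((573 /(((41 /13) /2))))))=16139249217 /82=196820112.40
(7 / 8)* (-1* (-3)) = 21 / 8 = 2.62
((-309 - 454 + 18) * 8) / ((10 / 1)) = -596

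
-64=-64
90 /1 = 90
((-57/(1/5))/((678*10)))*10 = -95/226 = -0.42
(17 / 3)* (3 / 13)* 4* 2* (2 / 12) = 68 / 39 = 1.74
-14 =-14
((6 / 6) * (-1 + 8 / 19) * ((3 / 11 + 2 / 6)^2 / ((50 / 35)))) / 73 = -280 / 137313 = -0.00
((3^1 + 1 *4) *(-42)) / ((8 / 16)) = -588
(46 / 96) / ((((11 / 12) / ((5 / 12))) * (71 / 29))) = 3335 / 37488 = 0.09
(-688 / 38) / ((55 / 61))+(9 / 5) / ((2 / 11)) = -21277 / 2090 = -10.18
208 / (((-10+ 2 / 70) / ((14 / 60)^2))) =-17836 / 15705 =-1.14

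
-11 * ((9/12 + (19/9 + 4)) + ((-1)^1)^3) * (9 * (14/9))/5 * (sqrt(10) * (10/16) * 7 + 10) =-113729 * sqrt(10)/144 - 16247/9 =-4302.74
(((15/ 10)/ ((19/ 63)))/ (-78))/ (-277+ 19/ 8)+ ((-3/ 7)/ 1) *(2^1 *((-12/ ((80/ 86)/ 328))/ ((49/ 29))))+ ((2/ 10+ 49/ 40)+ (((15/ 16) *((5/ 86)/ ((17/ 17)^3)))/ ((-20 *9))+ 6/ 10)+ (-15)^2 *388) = 274912001857730743/ 3073412194944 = 89448.46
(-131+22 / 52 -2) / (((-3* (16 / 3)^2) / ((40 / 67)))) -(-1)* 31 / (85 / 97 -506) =181982129 / 210099136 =0.87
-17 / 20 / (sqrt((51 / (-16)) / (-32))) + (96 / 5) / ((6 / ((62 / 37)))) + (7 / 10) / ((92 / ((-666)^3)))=-9563820767 / 4255 - 4 * sqrt(102) / 15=-2247669.15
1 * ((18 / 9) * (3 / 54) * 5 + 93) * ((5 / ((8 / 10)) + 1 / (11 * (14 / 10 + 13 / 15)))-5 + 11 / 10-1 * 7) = -2419487 / 5610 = -431.28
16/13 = 1.23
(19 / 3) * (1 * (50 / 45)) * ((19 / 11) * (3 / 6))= 1805 / 297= 6.08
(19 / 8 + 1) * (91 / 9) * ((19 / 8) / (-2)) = -5187 / 128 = -40.52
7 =7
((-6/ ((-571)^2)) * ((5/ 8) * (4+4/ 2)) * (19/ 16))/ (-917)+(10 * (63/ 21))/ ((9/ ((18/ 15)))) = 38269389271/ 9567347104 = 4.00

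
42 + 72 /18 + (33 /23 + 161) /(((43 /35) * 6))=201862 /2967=68.04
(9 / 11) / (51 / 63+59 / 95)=17955 / 31394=0.57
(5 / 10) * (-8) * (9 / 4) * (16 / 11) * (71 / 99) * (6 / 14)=-3408 / 847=-4.02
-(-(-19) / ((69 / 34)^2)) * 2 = -43928 / 4761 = -9.23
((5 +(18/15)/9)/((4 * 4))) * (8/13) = 0.20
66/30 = 11/5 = 2.20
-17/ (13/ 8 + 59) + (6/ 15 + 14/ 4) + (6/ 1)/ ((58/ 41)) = 221129/ 28130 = 7.86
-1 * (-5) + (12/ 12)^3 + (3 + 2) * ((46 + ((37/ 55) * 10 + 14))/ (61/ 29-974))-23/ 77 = 2325641/ 434049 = 5.36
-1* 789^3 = -491169069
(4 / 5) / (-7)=-4 / 35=-0.11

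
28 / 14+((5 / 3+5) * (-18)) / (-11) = 142 / 11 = 12.91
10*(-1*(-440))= 4400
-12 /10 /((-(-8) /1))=-3 /20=-0.15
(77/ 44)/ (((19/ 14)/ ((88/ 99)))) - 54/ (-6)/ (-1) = -1343/ 171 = -7.85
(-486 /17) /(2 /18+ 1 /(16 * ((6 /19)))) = -139968 /1513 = -92.51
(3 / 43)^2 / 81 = 1 / 16641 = 0.00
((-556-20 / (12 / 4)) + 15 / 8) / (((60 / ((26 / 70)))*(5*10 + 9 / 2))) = -174967 / 2746800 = -0.06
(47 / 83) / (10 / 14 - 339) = -329 / 196544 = -0.00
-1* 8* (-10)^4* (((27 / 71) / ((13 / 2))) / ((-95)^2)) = -172800 / 333203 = -0.52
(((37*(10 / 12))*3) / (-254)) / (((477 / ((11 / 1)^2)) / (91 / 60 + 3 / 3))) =-676027 / 2907792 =-0.23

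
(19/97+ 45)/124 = 1096/3007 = 0.36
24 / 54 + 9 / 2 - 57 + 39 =-235 / 18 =-13.06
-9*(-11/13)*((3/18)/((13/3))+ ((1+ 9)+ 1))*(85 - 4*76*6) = -146184.04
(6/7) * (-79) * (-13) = 6162/7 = 880.29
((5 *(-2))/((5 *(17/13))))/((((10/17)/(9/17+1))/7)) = -2366/85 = -27.84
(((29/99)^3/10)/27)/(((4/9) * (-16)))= -24389/1862974080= -0.00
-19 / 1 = -19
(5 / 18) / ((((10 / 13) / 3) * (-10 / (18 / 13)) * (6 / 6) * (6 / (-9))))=9 / 40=0.22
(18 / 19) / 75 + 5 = 2381 / 475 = 5.01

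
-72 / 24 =-3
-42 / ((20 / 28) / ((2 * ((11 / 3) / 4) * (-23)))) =2479.40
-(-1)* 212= 212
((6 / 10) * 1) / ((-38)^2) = 3 / 7220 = 0.00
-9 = -9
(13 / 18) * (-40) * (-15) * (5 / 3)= 6500 / 9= 722.22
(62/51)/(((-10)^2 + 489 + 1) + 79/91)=0.00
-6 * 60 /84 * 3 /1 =-90 /7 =-12.86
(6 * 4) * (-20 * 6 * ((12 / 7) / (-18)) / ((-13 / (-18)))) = 34560 / 91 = 379.78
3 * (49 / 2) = 147 / 2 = 73.50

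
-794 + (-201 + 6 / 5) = -4969 / 5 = -993.80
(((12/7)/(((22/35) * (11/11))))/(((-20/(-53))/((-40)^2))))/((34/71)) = 4515600/187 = 24147.59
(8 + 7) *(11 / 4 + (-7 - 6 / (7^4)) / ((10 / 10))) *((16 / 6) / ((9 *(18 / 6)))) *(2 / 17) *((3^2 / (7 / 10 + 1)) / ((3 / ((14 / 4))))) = -4084100 / 892143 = -4.58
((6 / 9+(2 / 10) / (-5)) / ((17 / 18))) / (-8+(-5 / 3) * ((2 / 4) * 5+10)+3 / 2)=-423 / 17425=-0.02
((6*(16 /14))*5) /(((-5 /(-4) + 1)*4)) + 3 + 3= 9.81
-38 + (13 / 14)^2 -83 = -120.14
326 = 326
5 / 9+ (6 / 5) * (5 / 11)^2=875 / 1089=0.80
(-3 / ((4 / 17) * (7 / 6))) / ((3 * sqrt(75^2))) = -17 / 350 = -0.05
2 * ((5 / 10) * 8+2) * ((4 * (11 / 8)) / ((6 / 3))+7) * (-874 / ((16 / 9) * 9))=-51129 / 8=-6391.12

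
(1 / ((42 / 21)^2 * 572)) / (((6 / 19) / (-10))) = -95 / 6864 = -0.01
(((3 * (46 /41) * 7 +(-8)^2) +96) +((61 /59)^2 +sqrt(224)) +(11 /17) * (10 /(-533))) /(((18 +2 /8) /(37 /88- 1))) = -239305167 /40818206- 102 * sqrt(14) /803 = -6.34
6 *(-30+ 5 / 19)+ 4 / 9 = -30434 / 171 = -177.98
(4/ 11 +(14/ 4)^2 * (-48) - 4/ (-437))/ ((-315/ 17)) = 31.71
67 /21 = 3.19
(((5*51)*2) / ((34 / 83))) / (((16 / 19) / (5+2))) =165585 / 16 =10349.06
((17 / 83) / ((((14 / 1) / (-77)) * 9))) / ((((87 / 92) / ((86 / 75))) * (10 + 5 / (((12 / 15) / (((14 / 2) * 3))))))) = -2959088 / 2753908875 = -0.00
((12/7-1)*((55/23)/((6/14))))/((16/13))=3575/1104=3.24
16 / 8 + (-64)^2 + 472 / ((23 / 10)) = 98974 / 23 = 4303.22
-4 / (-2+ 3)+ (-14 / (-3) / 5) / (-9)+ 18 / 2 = 4.90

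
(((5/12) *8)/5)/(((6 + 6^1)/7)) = 7/18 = 0.39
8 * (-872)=-6976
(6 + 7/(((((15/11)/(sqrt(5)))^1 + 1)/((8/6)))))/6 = 1189/342 - 77* sqrt(5)/114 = 1.97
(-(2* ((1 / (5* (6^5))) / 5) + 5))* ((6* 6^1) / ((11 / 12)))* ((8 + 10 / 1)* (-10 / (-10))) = -972002 / 275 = -3534.55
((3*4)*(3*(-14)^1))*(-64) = 32256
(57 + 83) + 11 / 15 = 2111 / 15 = 140.73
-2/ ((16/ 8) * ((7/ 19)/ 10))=-190/ 7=-27.14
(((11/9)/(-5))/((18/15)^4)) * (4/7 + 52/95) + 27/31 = 1480951/2003778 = 0.74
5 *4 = 20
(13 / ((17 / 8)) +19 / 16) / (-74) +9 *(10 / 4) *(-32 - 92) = -56159107 / 20128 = -2790.10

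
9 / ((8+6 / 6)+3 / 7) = 21 / 22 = 0.95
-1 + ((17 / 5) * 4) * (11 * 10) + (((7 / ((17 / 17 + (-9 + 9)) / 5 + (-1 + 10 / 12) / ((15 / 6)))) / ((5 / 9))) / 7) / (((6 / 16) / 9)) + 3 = 1822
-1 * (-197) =197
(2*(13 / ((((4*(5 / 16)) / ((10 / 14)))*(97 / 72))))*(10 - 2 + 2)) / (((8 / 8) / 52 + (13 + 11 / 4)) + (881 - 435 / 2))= 648960 / 3997273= 0.16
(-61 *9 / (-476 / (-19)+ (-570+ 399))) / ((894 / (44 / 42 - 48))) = -571387 / 2892239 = -0.20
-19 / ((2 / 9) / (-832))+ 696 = 71832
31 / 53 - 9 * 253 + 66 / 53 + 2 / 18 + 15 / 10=-2168975 / 954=-2273.56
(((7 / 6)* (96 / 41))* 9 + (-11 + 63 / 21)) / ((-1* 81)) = -680 / 3321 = -0.20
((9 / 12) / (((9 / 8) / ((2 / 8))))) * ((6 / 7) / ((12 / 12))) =1 / 7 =0.14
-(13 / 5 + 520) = -2613 / 5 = -522.60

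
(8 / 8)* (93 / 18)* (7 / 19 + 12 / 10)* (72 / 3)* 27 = 498852 / 95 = 5251.07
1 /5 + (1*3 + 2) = 26 /5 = 5.20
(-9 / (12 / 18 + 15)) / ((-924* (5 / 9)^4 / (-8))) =-118098 / 2261875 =-0.05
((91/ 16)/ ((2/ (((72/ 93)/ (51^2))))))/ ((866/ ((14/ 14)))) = 91/ 93101928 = 0.00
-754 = -754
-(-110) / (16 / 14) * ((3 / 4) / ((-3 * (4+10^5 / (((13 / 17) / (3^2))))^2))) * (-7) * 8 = 455455 / 468183182405408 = 0.00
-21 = -21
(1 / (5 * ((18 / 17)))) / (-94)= -17 / 8460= -0.00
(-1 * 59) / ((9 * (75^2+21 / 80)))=-4720 / 4050189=-0.00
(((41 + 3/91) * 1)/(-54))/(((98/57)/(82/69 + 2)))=-1.41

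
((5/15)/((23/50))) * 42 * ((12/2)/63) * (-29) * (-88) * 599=305729600/69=4430863.77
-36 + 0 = -36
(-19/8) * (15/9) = -95/24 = -3.96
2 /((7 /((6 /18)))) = 0.10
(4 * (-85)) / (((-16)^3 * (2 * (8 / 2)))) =85 / 8192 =0.01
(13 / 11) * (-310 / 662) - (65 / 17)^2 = -15965560 / 1052249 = -15.17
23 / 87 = 0.26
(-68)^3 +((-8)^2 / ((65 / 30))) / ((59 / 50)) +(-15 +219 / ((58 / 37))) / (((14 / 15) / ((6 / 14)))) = -1370447771501 / 4359628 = -314349.70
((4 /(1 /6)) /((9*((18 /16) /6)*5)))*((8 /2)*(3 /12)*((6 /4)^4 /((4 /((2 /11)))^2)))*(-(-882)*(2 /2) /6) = 2646 /605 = 4.37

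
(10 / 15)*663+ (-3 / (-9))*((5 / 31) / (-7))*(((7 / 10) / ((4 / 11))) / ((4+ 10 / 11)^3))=51781706831 / 117153216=442.00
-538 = -538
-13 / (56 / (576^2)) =-77019.43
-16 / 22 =-0.73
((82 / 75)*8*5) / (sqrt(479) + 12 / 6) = -1312 / 7125 + 656*sqrt(479) / 7125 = 1.83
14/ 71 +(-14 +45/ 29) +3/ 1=-19048/ 2059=-9.25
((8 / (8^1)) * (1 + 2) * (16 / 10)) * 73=350.40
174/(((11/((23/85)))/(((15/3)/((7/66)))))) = 24012/119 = 201.78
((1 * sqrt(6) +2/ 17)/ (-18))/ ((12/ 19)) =-19 * sqrt(6)/ 216 - 19/ 1836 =-0.23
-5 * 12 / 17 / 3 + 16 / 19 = -108 / 323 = -0.33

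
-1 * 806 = -806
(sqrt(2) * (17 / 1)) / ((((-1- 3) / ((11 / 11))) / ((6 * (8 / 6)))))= -34 * sqrt(2)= -48.08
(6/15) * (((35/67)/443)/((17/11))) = 154/504577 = 0.00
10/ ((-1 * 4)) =-5/ 2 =-2.50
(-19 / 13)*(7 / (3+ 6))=-133 / 117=-1.14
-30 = -30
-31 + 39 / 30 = -297 / 10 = -29.70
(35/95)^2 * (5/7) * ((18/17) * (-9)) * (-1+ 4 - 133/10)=58401/6137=9.52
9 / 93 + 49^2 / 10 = 74461 / 310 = 240.20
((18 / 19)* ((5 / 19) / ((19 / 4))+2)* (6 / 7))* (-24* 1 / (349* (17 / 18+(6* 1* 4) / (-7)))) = 34618752 / 749256583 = 0.05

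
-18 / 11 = -1.64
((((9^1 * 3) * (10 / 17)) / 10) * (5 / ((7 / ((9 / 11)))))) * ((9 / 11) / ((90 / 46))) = 5589 / 14399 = 0.39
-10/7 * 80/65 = -160/91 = -1.76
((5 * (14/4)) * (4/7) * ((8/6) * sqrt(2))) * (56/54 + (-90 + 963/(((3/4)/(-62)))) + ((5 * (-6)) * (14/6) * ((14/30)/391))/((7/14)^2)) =-33654574640 * sqrt(2)/31671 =-1502786.65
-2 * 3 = -6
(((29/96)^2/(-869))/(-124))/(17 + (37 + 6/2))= 841/56605519872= 0.00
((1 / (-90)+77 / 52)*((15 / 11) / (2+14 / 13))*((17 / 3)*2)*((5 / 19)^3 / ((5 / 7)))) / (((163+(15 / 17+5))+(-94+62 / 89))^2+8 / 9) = 246532055455 / 7478420641493296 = 0.00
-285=-285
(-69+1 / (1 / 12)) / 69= -19 / 23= -0.83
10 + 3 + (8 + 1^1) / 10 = 139 / 10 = 13.90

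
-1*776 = -776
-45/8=-5.62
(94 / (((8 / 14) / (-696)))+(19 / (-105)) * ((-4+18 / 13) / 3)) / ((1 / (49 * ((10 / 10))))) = -3281908658 / 585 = -5610100.27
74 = 74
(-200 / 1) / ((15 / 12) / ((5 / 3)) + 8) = -160 / 7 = -22.86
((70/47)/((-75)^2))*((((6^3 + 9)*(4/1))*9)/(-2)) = -252/235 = -1.07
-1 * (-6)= 6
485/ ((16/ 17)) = 8245/ 16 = 515.31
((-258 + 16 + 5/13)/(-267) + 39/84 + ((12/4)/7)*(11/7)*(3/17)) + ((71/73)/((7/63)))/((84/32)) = 4.82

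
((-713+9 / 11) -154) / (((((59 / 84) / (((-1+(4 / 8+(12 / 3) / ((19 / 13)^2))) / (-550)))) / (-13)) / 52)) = -134042152608 / 64429475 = -2080.45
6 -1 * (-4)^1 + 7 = 17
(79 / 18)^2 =6241 / 324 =19.26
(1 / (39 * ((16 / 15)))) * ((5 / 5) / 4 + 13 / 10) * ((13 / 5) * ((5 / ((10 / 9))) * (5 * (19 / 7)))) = 5301 / 896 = 5.92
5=5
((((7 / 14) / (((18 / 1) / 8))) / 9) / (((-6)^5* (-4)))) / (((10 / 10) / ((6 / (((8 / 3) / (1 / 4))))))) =1 / 2239488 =0.00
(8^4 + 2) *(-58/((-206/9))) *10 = 103842.52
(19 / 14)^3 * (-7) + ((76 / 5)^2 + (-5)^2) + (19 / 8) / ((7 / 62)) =2543867 / 9800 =259.58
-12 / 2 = -6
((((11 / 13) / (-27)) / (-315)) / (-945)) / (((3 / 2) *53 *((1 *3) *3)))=-22 / 149516496675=-0.00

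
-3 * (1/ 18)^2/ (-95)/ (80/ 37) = 37/ 820800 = 0.00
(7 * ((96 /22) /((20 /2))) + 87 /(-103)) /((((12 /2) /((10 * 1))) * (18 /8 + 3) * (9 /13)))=72332 /71379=1.01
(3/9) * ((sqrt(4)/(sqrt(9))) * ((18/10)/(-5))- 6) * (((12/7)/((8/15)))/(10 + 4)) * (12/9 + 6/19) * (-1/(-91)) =-282/32585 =-0.01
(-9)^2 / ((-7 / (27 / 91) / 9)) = -19683 / 637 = -30.90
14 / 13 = 1.08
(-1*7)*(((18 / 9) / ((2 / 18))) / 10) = -63 / 5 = -12.60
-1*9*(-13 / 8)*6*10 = 1755 / 2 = 877.50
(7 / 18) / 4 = 7 / 72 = 0.10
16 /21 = 0.76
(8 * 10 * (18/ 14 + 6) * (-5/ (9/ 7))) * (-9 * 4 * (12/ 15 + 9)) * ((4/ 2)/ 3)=533120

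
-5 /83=-0.06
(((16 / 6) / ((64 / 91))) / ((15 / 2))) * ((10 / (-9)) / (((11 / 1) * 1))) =-91 / 1782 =-0.05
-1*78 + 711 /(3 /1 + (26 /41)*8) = 3333 /331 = 10.07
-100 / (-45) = 20 / 9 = 2.22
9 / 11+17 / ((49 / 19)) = 3994 / 539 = 7.41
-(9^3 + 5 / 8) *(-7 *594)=12135123 / 4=3033780.75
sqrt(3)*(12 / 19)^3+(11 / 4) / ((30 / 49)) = 1728*sqrt(3) / 6859+539 / 120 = 4.93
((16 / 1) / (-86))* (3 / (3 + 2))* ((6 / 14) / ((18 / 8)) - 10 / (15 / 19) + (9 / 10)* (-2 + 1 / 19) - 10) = 386692 / 142975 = 2.70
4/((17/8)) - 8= -104/17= -6.12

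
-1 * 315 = -315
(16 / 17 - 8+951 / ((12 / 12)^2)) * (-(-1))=16047 / 17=943.94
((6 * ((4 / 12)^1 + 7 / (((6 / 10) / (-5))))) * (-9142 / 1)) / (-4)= -795354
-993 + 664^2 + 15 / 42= 6158647 / 14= 439903.36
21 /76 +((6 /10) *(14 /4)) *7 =14.98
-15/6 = -5/2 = -2.50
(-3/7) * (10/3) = -10/7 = -1.43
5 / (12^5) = 5 / 248832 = 0.00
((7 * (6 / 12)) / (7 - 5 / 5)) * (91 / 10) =637 / 120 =5.31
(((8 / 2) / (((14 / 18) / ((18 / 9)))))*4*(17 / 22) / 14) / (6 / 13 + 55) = 15912 / 388619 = 0.04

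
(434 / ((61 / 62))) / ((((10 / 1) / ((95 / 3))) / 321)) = 448393.15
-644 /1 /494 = -322 /247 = -1.30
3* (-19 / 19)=-3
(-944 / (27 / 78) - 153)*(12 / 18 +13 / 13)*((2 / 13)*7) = -1814470 / 351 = -5169.43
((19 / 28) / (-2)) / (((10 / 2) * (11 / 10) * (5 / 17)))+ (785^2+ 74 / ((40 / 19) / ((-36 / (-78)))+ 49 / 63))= 78767624251 / 127820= 616238.65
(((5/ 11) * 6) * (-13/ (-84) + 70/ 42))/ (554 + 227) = 765/ 120274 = 0.01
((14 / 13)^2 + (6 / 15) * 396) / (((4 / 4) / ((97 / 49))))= 13078316 / 41405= 315.86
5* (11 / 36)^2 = 605 / 1296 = 0.47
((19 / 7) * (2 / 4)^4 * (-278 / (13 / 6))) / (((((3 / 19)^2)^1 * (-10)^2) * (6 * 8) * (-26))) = 953401 / 136281600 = 0.01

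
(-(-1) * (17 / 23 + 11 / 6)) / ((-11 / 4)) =-710 / 759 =-0.94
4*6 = 24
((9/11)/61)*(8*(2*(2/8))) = 36/671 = 0.05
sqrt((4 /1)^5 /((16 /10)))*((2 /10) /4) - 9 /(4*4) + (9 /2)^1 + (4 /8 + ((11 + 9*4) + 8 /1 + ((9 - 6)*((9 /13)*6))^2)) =2*sqrt(10) /5 + 580623 /2704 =215.99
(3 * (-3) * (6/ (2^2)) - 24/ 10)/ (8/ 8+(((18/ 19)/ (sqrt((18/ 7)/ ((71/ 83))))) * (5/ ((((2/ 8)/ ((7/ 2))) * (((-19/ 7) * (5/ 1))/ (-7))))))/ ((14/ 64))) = 1719846237/ 879685845730 - 270004896 * sqrt(82502)/ 439842922865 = -0.17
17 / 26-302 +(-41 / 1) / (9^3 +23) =-2946493 / 9776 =-301.40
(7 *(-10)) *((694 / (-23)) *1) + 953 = 70499 / 23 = 3065.17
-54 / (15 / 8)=-144 / 5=-28.80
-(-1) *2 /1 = 2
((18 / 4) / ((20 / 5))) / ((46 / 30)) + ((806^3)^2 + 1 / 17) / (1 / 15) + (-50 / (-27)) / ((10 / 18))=38591308919778422193005 / 9384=4112458324784571844.95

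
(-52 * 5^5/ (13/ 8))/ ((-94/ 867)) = 43350000/ 47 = 922340.43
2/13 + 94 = 1224/13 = 94.15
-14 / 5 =-2.80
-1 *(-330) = 330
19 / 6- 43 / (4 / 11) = -1381 / 12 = -115.08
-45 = -45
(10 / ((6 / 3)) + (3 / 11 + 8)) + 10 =256 / 11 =23.27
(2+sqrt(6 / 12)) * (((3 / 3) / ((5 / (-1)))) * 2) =-4 / 5 - sqrt(2) / 5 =-1.08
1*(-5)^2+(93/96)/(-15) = 11969/480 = 24.94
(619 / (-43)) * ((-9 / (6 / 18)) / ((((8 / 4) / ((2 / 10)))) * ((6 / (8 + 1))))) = 50139 / 860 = 58.30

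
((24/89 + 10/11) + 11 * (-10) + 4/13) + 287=2271597/12727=178.49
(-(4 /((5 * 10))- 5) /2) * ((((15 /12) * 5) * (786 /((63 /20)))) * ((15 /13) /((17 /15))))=6042375 /1547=3905.87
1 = 1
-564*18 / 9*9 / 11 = -10152 / 11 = -922.91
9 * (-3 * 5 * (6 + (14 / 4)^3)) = -52785 / 8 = -6598.12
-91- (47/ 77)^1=-7054/ 77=-91.61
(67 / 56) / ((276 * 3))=67 / 46368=0.00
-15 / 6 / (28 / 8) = -0.71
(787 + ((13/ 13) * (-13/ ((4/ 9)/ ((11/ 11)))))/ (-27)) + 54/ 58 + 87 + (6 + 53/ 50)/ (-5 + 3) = 3795307/ 4350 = 872.48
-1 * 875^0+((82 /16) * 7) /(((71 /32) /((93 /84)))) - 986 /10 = -29003 /355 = -81.70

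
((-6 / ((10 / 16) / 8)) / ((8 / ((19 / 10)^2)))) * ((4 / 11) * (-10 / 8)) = 4332 / 275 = 15.75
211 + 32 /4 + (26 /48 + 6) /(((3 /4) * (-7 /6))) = 4442 /21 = 211.52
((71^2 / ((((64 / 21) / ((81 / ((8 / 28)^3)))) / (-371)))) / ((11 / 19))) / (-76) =48435791.75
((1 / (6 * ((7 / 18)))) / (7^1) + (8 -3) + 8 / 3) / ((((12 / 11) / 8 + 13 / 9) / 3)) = 14.67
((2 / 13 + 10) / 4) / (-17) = -33 / 221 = -0.15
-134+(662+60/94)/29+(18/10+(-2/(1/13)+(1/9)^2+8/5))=-73825414/552015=-133.74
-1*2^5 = -32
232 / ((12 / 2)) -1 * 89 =-151 / 3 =-50.33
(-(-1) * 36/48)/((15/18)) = 9/10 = 0.90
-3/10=-0.30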